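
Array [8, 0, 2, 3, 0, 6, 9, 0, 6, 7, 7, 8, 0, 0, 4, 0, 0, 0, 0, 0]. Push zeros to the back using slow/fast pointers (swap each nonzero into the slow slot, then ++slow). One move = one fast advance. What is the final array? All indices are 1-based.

[8, 2, 3, 6, 9, 6, 7, 7, 8, 4, 0, 0, 0, 0, 0, 0, 0, 0, 0, 0]

(s=1,f=1) a[fast]=8≠0 swap→a[1]=8 → slow++,fast++
(s=2,f=2) a[fast]=0 → fast++
(s=2,f=3) a[fast]=2≠0 swap→a[2]=2 → slow++,fast++
(s=3,f=4) a[fast]=3≠0 swap→a[3]=3 → slow++,fast++
(s=4,f=5) a[fast]=0 → fast++
(s=4,f=6) a[fast]=6≠0 swap→a[4]=6 → slow++,fast++
(s=5,f=7) a[fast]=9≠0 swap→a[5]=9 → slow++,fast++
(s=6,f=8) a[fast]=0 → fast++
(s=6,f=9) a[fast]=6≠0 swap→a[6]=6 → slow++,fast++
(s=7,f=10) a[fast]=7≠0 swap→a[7]=7 → slow++,fast++
(s=8,f=11) a[fast]=7≠0 swap→a[8]=7 → slow++,fast++
(s=9,f=12) a[fast]=8≠0 swap→a[9]=8 → slow++,fast++
(s=10,f=13) a[fast]=0 → fast++
(s=10,f=14) a[fast]=0 → fast++
(s=10,f=15) a[fast]=4≠0 swap→a[10]=4 → slow++,fast++
(s=11,f=16) a[fast]=0 → fast++
(s=11,f=17) a[fast]=0 → fast++
(s=11,f=18) a[fast]=0 → fast++
(s=11,f=19) a[fast]=0 → fast++
(s=11,f=20) a[fast]=0 → fast++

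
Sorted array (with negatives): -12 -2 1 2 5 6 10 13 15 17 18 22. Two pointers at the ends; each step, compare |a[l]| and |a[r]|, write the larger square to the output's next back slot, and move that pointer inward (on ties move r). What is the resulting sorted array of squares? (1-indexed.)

[1, 4, 4, 25, 36, 100, 144, 169, 225, 289, 324, 484]

[1,12] |-12|<=|22| out[12]=484 → r--
[1,11] |-12|<=|18| out[11]=324 → r--
[1,10] |-12|<=|17| out[10]=289 → r--
[1,9] |-12|<=|15| out[9]=225 → r--
[1,8] |-12|<=|13| out[8]=169 → r--
[1,7] |-12|>|10| out[7]=144 → l++
[2,7] |-2|<=|10| out[6]=100 → r--
[2,6] |-2|<=|6| out[5]=36 → r--
[2,5] |-2|<=|5| out[4]=25 → r--
[2,4] |-2|<=|2| out[3]=4 → r--
[2,3] |-2|>|1| out[2]=4 → l++
[3,3] |1|<=|1| out[1]=1 → r--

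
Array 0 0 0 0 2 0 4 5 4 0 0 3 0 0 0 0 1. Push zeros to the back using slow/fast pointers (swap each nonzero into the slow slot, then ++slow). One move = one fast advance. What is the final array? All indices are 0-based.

slow=0 fast=0: a[fast]=0, fast++
slow=0 fast=1: a[fast]=0, fast++
slow=0 fast=2: a[fast]=0, fast++
slow=0 fast=3: a[fast]=0, fast++
slow=0 fast=4: a[fast]=2≠0 swap→a[0]=2, slow++,fast++
slow=1 fast=5: a[fast]=0, fast++
slow=1 fast=6: a[fast]=4≠0 swap→a[1]=4, slow++,fast++
slow=2 fast=7: a[fast]=5≠0 swap→a[2]=5, slow++,fast++
slow=3 fast=8: a[fast]=4≠0 swap→a[3]=4, slow++,fast++
slow=4 fast=9: a[fast]=0, fast++
slow=4 fast=10: a[fast]=0, fast++
slow=4 fast=11: a[fast]=3≠0 swap→a[4]=3, slow++,fast++
slow=5 fast=12: a[fast]=0, fast++
slow=5 fast=13: a[fast]=0, fast++
slow=5 fast=14: a[fast]=0, fast++
slow=5 fast=15: a[fast]=0, fast++
slow=5 fast=16: a[fast]=1≠0 swap→a[5]=1, slow++,fast++

[2, 4, 5, 4, 3, 1, 0, 0, 0, 0, 0, 0, 0, 0, 0, 0, 0]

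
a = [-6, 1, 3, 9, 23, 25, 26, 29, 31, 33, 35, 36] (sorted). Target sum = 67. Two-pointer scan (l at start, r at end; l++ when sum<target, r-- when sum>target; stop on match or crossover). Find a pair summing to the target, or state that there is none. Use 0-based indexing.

(31, 36)

[0,11] -6+36=30 <67 → l++
[1,11] 1+36=37 <67 → l++
[2,11] 3+36=39 <67 → l++
[3,11] 9+36=45 <67 → l++
[4,11] 23+36=59 <67 → l++
[5,11] 25+36=61 <67 → l++
[6,11] 26+36=62 <67 → l++
[7,11] 29+36=65 <67 → l++
[8,11] 31+36=67 → found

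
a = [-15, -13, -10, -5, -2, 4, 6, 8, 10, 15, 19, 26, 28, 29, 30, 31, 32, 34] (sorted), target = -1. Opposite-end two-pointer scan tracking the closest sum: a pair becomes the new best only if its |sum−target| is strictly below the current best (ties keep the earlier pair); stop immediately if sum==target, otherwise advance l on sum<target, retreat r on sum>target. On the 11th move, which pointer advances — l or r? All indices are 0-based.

[0,17] -15+34=19 d=20 * → r--
[0,16] -15+32=17 d=18 * → r--
[0,15] -15+31=16 d=17 * → r--
[0,14] -15+30=15 d=16 * → r--
[0,13] -15+29=14 d=15 * → r--
[0,12] -15+28=13 d=14 * → r--
[0,11] -15+26=11 d=12 * → r--
[0,10] -15+19=4 d=5 * → r--
[0,9] -15+15=0 d=1 * → r--
[0,8] -15+10=-5 d=4 → l++
[1,8] -13+10=-3 d=2 → l++

l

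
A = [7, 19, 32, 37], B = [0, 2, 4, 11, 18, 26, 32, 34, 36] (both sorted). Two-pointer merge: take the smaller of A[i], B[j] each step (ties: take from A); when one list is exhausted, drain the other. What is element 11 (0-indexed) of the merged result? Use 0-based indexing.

merged[11] = 36

[i=0,j=0] A[i]=7>B[j]=0 take 0 → j++
[i=0,j=1] A[i]=7>B[j]=2 take 2 → j++
[i=0,j=2] A[i]=7>B[j]=4 take 4 → j++
[i=0,j=3] A[i]=7<=B[j]=11 take 7 → i++
[i=1,j=3] A[i]=19>B[j]=11 take 11 → j++
[i=1,j=4] A[i]=19>B[j]=18 take 18 → j++
[i=1,j=5] A[i]=19<=B[j]=26 take 19 → i++
[i=2,j=5] A[i]=32>B[j]=26 take 26 → j++
[i=2,j=6] A[i]=32<=B[j]=32 take 32 → i++
[i=3,j=6] A[i]=37>B[j]=32 take 32 → j++
[i=3,j=7] A[i]=37>B[j]=34 take 34 → j++
[i=3,j=8] A[i]=37>B[j]=36 take 36 → j++
[i=3,j=9] B done, take A[i]=37 → i++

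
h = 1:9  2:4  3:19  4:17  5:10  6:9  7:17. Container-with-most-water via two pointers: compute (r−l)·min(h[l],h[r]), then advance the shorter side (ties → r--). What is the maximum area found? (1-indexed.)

max area = 68

[1,7] min(9,17)*6=54 best=54 * → l++
[2,7] min(4,17)*5=20 best=54 → l++
[3,7] min(19,17)*4=68 best=68 * → r--
[3,6] min(19,9)*3=27 best=68 → r--
[3,5] min(19,10)*2=20 best=68 → r--
[3,4] min(19,17)*1=17 best=68 → r--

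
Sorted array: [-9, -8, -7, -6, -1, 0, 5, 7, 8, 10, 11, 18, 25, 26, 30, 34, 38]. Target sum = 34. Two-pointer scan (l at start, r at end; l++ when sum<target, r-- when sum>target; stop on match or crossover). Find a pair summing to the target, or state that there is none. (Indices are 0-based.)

l=0 r=16: -9+38=29 <34, l++
l=1 r=16: -8+38=30 <34, l++
l=2 r=16: -7+38=31 <34, l++
l=3 r=16: -6+38=32 <34, l++
l=4 r=16: -1+38=37 >34, r--
l=4 r=15: -1+34=33 <34, l++
l=5 r=15: 0+34=34, found

(0, 34)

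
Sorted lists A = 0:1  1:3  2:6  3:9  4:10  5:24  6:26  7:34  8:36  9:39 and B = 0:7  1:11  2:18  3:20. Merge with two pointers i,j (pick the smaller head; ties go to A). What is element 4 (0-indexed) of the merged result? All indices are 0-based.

merged[4] = 9

i=0 j=0: A[i]=1<=B[j]=7 take 1, i++
i=1 j=0: A[i]=3<=B[j]=7 take 3, i++
i=2 j=0: A[i]=6<=B[j]=7 take 6, i++
i=3 j=0: A[i]=9>B[j]=7 take 7, j++
i=3 j=1: A[i]=9<=B[j]=11 take 9, i++
i=4 j=1: A[i]=10<=B[j]=11 take 10, i++
i=5 j=1: A[i]=24>B[j]=11 take 11, j++
i=5 j=2: A[i]=24>B[j]=18 take 18, j++
i=5 j=3: A[i]=24>B[j]=20 take 20, j++
i=5 j=4: B done, take A[i]=24, i++
i=6 j=4: B done, take A[i]=26, i++
i=7 j=4: B done, take A[i]=34, i++
i=8 j=4: B done, take A[i]=36, i++
i=9 j=4: B done, take A[i]=39, i++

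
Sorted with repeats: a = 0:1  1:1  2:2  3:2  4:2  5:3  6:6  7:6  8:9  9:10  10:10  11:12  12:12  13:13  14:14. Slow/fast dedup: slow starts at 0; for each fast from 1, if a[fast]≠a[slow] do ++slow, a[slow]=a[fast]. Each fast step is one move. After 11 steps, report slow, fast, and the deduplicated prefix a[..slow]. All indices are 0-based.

(s=0,f=1) a[fast]=1=a[slow] dup → fast++
(s=0,f=2) a[fast]=2≠a[slow]=1 write a[1]=2 → slow++,fast++
(s=1,f=3) a[fast]=2=a[slow] dup → fast++
(s=1,f=4) a[fast]=2=a[slow] dup → fast++
(s=1,f=5) a[fast]=3≠a[slow]=2 write a[2]=3 → slow++,fast++
(s=2,f=6) a[fast]=6≠a[slow]=3 write a[3]=6 → slow++,fast++
(s=3,f=7) a[fast]=6=a[slow] dup → fast++
(s=3,f=8) a[fast]=9≠a[slow]=6 write a[4]=9 → slow++,fast++
(s=4,f=9) a[fast]=10≠a[slow]=9 write a[5]=10 → slow++,fast++
(s=5,f=10) a[fast]=10=a[slow] dup → fast++
(s=5,f=11) a[fast]=12≠a[slow]=10 write a[6]=12 → slow++,fast++

slow=6, fast=12, prefix=[1, 2, 3, 6, 9, 10, 12]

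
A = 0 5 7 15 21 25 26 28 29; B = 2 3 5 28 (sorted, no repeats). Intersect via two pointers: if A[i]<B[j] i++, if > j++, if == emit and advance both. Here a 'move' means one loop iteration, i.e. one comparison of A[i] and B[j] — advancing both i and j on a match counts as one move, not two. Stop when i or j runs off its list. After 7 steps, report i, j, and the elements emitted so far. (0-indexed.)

[i=0,j=0] 0<2 → i++
[i=1,j=0] 5>2 → j++
[i=1,j=1] 5>3 → j++
[i=1,j=2] 5==5 emit → i++,j++
[i=2,j=3] 7<28 → i++
[i=3,j=3] 15<28 → i++
[i=4,j=3] 21<28 → i++

i=5, j=3, emitted=[5]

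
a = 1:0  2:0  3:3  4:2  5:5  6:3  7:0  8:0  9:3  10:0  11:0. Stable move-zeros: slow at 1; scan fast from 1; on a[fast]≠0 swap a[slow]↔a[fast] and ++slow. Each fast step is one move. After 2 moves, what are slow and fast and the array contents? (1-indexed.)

slow=1, fast=3, a=[0, 0, 3, 2, 5, 3, 0, 0, 3, 0, 0]

slow=1 fast=1: a[fast]=0, fast++
slow=1 fast=2: a[fast]=0, fast++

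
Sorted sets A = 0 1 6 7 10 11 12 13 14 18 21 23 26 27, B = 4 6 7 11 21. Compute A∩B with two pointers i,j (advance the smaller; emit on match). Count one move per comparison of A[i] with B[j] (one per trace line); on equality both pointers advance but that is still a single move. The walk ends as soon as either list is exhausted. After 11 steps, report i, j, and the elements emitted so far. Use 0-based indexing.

i=0 j=0: 0<4, i++
i=1 j=0: 1<4, i++
i=2 j=0: 6>4, j++
i=2 j=1: 6==6 emit, i++,j++
i=3 j=2: 7==7 emit, i++,j++
i=4 j=3: 10<11, i++
i=5 j=3: 11==11 emit, i++,j++
i=6 j=4: 12<21, i++
i=7 j=4: 13<21, i++
i=8 j=4: 14<21, i++
i=9 j=4: 18<21, i++

i=10, j=4, emitted=[6, 7, 11]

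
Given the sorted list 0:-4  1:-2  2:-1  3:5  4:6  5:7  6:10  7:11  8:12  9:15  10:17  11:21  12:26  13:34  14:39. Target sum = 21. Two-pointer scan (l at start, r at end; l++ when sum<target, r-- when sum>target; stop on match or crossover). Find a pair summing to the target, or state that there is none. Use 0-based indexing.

[0,14] -4+39=35 >21 → r--
[0,13] -4+34=30 >21 → r--
[0,12] -4+26=22 >21 → r--
[0,11] -4+21=17 <21 → l++
[1,11] -2+21=19 <21 → l++
[2,11] -1+21=20 <21 → l++
[3,11] 5+21=26 >21 → r--
[3,10] 5+17=22 >21 → r--
[3,9] 5+15=20 <21 → l++
[4,9] 6+15=21 → found

(6, 15)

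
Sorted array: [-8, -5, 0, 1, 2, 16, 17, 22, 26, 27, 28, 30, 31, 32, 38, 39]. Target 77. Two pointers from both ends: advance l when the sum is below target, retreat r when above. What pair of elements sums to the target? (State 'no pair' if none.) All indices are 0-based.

l=0 r=15: -8+39=31 <77, l++
l=1 r=15: -5+39=34 <77, l++
l=2 r=15: 0+39=39 <77, l++
l=3 r=15: 1+39=40 <77, l++
l=4 r=15: 2+39=41 <77, l++
l=5 r=15: 16+39=55 <77, l++
l=6 r=15: 17+39=56 <77, l++
l=7 r=15: 22+39=61 <77, l++
l=8 r=15: 26+39=65 <77, l++
l=9 r=15: 27+39=66 <77, l++
l=10 r=15: 28+39=67 <77, l++
l=11 r=15: 30+39=69 <77, l++
l=12 r=15: 31+39=70 <77, l++
l=13 r=15: 32+39=71 <77, l++
l=14 r=15: 38+39=77, found

(38, 39)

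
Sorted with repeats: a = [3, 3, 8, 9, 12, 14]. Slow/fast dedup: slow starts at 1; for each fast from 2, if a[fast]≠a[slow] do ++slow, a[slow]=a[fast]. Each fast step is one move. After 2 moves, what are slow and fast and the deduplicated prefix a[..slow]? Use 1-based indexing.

slow=2, fast=4, prefix=[3, 8]

(s=1,f=2) a[fast]=3=a[slow] dup → fast++
(s=1,f=3) a[fast]=8≠a[slow]=3 write a[2]=8 → slow++,fast++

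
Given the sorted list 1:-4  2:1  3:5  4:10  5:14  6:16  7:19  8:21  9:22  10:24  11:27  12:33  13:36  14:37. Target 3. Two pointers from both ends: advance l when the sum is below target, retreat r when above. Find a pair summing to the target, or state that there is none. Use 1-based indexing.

no pair

[1,14] -4+37=33 >3 → r--
[1,13] -4+36=32 >3 → r--
[1,12] -4+33=29 >3 → r--
[1,11] -4+27=23 >3 → r--
[1,10] -4+24=20 >3 → r--
[1,9] -4+22=18 >3 → r--
[1,8] -4+21=17 >3 → r--
[1,7] -4+19=15 >3 → r--
[1,6] -4+16=12 >3 → r--
[1,5] -4+14=10 >3 → r--
[1,4] -4+10=6 >3 → r--
[1,3] -4+5=1 <3 → l++
[2,3] 1+5=6 >3 → r--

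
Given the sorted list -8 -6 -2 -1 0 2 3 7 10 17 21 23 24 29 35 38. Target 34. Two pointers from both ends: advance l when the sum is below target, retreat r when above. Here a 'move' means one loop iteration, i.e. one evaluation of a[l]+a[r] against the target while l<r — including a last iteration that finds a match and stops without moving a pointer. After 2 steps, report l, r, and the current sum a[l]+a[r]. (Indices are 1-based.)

l=3, r=16, sum=36

l=1 r=16: -8+38=30 <34, l++
l=2 r=16: -6+38=32 <34, l++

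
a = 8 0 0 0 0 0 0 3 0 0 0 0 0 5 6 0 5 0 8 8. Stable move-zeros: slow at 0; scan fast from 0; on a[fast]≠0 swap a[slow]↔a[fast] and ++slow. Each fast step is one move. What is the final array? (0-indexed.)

[8, 3, 5, 6, 5, 8, 8, 0, 0, 0, 0, 0, 0, 0, 0, 0, 0, 0, 0, 0]

(s=0,f=0) a[fast]=8≠0 swap→a[0]=8 → slow++,fast++
(s=1,f=1) a[fast]=0 → fast++
(s=1,f=2) a[fast]=0 → fast++
(s=1,f=3) a[fast]=0 → fast++
(s=1,f=4) a[fast]=0 → fast++
(s=1,f=5) a[fast]=0 → fast++
(s=1,f=6) a[fast]=0 → fast++
(s=1,f=7) a[fast]=3≠0 swap→a[1]=3 → slow++,fast++
(s=2,f=8) a[fast]=0 → fast++
(s=2,f=9) a[fast]=0 → fast++
(s=2,f=10) a[fast]=0 → fast++
(s=2,f=11) a[fast]=0 → fast++
(s=2,f=12) a[fast]=0 → fast++
(s=2,f=13) a[fast]=5≠0 swap→a[2]=5 → slow++,fast++
(s=3,f=14) a[fast]=6≠0 swap→a[3]=6 → slow++,fast++
(s=4,f=15) a[fast]=0 → fast++
(s=4,f=16) a[fast]=5≠0 swap→a[4]=5 → slow++,fast++
(s=5,f=17) a[fast]=0 → fast++
(s=5,f=18) a[fast]=8≠0 swap→a[5]=8 → slow++,fast++
(s=6,f=19) a[fast]=8≠0 swap→a[6]=8 → slow++,fast++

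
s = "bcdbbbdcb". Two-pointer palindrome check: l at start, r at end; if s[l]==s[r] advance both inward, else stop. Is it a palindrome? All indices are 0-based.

[0,8] 'b'=='b' → l++,r--
[1,7] 'c'=='c' → l++,r--
[2,6] 'd'=='d' → l++,r--
[3,5] 'b'=='b' → l++,r--

palindrome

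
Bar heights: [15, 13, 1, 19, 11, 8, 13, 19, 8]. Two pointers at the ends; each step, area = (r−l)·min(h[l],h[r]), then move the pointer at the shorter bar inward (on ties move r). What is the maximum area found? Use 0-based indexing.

[0,8] min(15,8)*8=64 best=64 * → r--
[0,7] min(15,19)*7=105 best=105 * → l++
[1,7] min(13,19)*6=78 best=105 → l++
[2,7] min(1,19)*5=5 best=105 → l++
[3,7] min(19,19)*4=76 best=105 → r--
[3,6] min(19,13)*3=39 best=105 → r--
[3,5] min(19,8)*2=16 best=105 → r--
[3,4] min(19,11)*1=11 best=105 → r--

max area = 105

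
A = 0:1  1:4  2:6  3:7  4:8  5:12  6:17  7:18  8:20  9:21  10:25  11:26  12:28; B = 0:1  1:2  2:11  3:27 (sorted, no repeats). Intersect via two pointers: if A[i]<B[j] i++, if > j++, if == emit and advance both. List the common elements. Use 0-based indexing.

i=0 j=0: 1==1 emit, i++,j++
i=1 j=1: 4>2, j++
i=1 j=2: 4<11, i++
i=2 j=2: 6<11, i++
i=3 j=2: 7<11, i++
i=4 j=2: 8<11, i++
i=5 j=2: 12>11, j++
i=5 j=3: 12<27, i++
i=6 j=3: 17<27, i++
i=7 j=3: 18<27, i++
i=8 j=3: 20<27, i++
i=9 j=3: 21<27, i++
i=10 j=3: 25<27, i++
i=11 j=3: 26<27, i++
i=12 j=3: 28>27, j++

intersection = [1]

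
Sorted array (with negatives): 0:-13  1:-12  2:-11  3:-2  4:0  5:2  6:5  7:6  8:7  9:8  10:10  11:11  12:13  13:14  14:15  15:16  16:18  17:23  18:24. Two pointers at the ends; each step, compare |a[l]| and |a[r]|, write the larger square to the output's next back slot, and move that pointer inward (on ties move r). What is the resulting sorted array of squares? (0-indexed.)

[0,18] |-13|<=|24| out[18]=576 → r--
[0,17] |-13|<=|23| out[17]=529 → r--
[0,16] |-13|<=|18| out[16]=324 → r--
[0,15] |-13|<=|16| out[15]=256 → r--
[0,14] |-13|<=|15| out[14]=225 → r--
[0,13] |-13|<=|14| out[13]=196 → r--
[0,12] |-13|<=|13| out[12]=169 → r--
[0,11] |-13|>|11| out[11]=169 → l++
[1,11] |-12|>|11| out[10]=144 → l++
[2,11] |-11|<=|11| out[9]=121 → r--
[2,10] |-11|>|10| out[8]=121 → l++
[3,10] |-2|<=|10| out[7]=100 → r--
[3,9] |-2|<=|8| out[6]=64 → r--
[3,8] |-2|<=|7| out[5]=49 → r--
[3,7] |-2|<=|6| out[4]=36 → r--
[3,6] |-2|<=|5| out[3]=25 → r--
[3,5] |-2|<=|2| out[2]=4 → r--
[3,4] |-2|>|0| out[1]=4 → l++
[4,4] |0|<=|0| out[0]=0 → r--

[0, 4, 4, 25, 36, 49, 64, 100, 121, 121, 144, 169, 169, 196, 225, 256, 324, 529, 576]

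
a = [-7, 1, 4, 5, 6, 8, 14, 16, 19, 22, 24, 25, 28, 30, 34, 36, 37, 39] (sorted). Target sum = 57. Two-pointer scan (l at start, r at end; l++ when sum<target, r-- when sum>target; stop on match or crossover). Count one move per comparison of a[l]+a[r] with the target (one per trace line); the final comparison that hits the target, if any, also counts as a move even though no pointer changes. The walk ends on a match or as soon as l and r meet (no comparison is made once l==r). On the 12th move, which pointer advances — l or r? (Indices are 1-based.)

r

[1,18] -7+39=32 <57 → l++
[2,18] 1+39=40 <57 → l++
[3,18] 4+39=43 <57 → l++
[4,18] 5+39=44 <57 → l++
[5,18] 6+39=45 <57 → l++
[6,18] 8+39=47 <57 → l++
[7,18] 14+39=53 <57 → l++
[8,18] 16+39=55 <57 → l++
[9,18] 19+39=58 >57 → r--
[9,17] 19+37=56 <57 → l++
[10,17] 22+37=59 >57 → r--
[10,16] 22+36=58 >57 → r--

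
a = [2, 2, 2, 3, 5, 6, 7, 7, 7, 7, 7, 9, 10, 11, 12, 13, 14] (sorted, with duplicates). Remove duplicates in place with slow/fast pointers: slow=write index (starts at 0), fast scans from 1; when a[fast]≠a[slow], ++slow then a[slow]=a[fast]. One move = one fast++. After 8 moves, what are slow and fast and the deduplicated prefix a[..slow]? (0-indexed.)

slow=0 fast=1: a[fast]=2=a[slow] dup, fast++
slow=0 fast=2: a[fast]=2=a[slow] dup, fast++
slow=0 fast=3: a[fast]=3≠a[slow]=2 write a[1]=3, slow++,fast++
slow=1 fast=4: a[fast]=5≠a[slow]=3 write a[2]=5, slow++,fast++
slow=2 fast=5: a[fast]=6≠a[slow]=5 write a[3]=6, slow++,fast++
slow=3 fast=6: a[fast]=7≠a[slow]=6 write a[4]=7, slow++,fast++
slow=4 fast=7: a[fast]=7=a[slow] dup, fast++
slow=4 fast=8: a[fast]=7=a[slow] dup, fast++

slow=4, fast=9, prefix=[2, 3, 5, 6, 7]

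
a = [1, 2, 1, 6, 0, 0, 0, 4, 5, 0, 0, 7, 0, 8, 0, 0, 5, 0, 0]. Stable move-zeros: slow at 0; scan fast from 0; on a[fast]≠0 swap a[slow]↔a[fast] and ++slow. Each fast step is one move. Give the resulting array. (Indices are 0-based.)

slow=0 fast=0: a[fast]=1≠0 swap→a[0]=1, slow++,fast++
slow=1 fast=1: a[fast]=2≠0 swap→a[1]=2, slow++,fast++
slow=2 fast=2: a[fast]=1≠0 swap→a[2]=1, slow++,fast++
slow=3 fast=3: a[fast]=6≠0 swap→a[3]=6, slow++,fast++
slow=4 fast=4: a[fast]=0, fast++
slow=4 fast=5: a[fast]=0, fast++
slow=4 fast=6: a[fast]=0, fast++
slow=4 fast=7: a[fast]=4≠0 swap→a[4]=4, slow++,fast++
slow=5 fast=8: a[fast]=5≠0 swap→a[5]=5, slow++,fast++
slow=6 fast=9: a[fast]=0, fast++
slow=6 fast=10: a[fast]=0, fast++
slow=6 fast=11: a[fast]=7≠0 swap→a[6]=7, slow++,fast++
slow=7 fast=12: a[fast]=0, fast++
slow=7 fast=13: a[fast]=8≠0 swap→a[7]=8, slow++,fast++
slow=8 fast=14: a[fast]=0, fast++
slow=8 fast=15: a[fast]=0, fast++
slow=8 fast=16: a[fast]=5≠0 swap→a[8]=5, slow++,fast++
slow=9 fast=17: a[fast]=0, fast++
slow=9 fast=18: a[fast]=0, fast++

[1, 2, 1, 6, 4, 5, 7, 8, 5, 0, 0, 0, 0, 0, 0, 0, 0, 0, 0]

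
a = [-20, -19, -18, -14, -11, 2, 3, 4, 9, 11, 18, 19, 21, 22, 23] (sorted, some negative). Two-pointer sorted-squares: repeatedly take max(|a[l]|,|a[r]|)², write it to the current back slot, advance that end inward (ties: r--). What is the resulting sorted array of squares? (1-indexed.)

l=1 r=15: |-20|<=|23| out[15]=529, r--
l=1 r=14: |-20|<=|22| out[14]=484, r--
l=1 r=13: |-20|<=|21| out[13]=441, r--
l=1 r=12: |-20|>|19| out[12]=400, l++
l=2 r=12: |-19|<=|19| out[11]=361, r--
l=2 r=11: |-19|>|18| out[10]=361, l++
l=3 r=11: |-18|<=|18| out[9]=324, r--
l=3 r=10: |-18|>|11| out[8]=324, l++
l=4 r=10: |-14|>|11| out[7]=196, l++
l=5 r=10: |-11|<=|11| out[6]=121, r--
l=5 r=9: |-11|>|9| out[5]=121, l++
l=6 r=9: |2|<=|9| out[4]=81, r--
l=6 r=8: |2|<=|4| out[3]=16, r--
l=6 r=7: |2|<=|3| out[2]=9, r--
l=6 r=6: |2|<=|2| out[1]=4, r--

[4, 9, 16, 81, 121, 121, 196, 324, 324, 361, 361, 400, 441, 484, 529]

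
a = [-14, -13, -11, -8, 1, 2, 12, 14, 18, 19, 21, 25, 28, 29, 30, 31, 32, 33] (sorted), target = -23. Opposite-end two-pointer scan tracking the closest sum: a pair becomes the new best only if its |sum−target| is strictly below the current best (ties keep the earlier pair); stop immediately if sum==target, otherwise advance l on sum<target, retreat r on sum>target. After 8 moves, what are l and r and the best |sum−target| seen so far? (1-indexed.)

l=1, r=10, best |Δ|=30

l=1 r=18: -14+33=19 d=42 *, r--
l=1 r=17: -14+32=18 d=41 *, r--
l=1 r=16: -14+31=17 d=40 *, r--
l=1 r=15: -14+30=16 d=39 *, r--
l=1 r=14: -14+29=15 d=38 *, r--
l=1 r=13: -14+28=14 d=37 *, r--
l=1 r=12: -14+25=11 d=34 *, r--
l=1 r=11: -14+21=7 d=30 *, r--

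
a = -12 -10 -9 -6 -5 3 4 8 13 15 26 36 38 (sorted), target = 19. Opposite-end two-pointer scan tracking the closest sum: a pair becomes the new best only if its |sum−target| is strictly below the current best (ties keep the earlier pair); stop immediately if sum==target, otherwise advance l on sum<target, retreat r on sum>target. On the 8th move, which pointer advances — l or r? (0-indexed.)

l

l=0 r=12: -12+38=26 d=7 *, r--
l=0 r=11: -12+36=24 d=5 *, r--
l=0 r=10: -12+26=14 d=5, l++
l=1 r=10: -10+26=16 d=3 *, l++
l=2 r=10: -9+26=17 d=2 *, l++
l=3 r=10: -6+26=20 d=1 *, r--
l=3 r=9: -6+15=9 d=10, l++
l=4 r=9: -5+15=10 d=9, l++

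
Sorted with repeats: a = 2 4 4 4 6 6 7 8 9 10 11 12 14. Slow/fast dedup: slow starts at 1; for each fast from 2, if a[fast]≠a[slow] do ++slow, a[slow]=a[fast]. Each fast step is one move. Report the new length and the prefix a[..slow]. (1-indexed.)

slow=1 fast=2: a[fast]=4≠a[slow]=2 write a[2]=4, slow++,fast++
slow=2 fast=3: a[fast]=4=a[slow] dup, fast++
slow=2 fast=4: a[fast]=4=a[slow] dup, fast++
slow=2 fast=5: a[fast]=6≠a[slow]=4 write a[3]=6, slow++,fast++
slow=3 fast=6: a[fast]=6=a[slow] dup, fast++
slow=3 fast=7: a[fast]=7≠a[slow]=6 write a[4]=7, slow++,fast++
slow=4 fast=8: a[fast]=8≠a[slow]=7 write a[5]=8, slow++,fast++
slow=5 fast=9: a[fast]=9≠a[slow]=8 write a[6]=9, slow++,fast++
slow=6 fast=10: a[fast]=10≠a[slow]=9 write a[7]=10, slow++,fast++
slow=7 fast=11: a[fast]=11≠a[slow]=10 write a[8]=11, slow++,fast++
slow=8 fast=12: a[fast]=12≠a[slow]=11 write a[9]=12, slow++,fast++
slow=9 fast=13: a[fast]=14≠a[slow]=12 write a[10]=14, slow++,fast++

length 10; prefix = [2, 4, 6, 7, 8, 9, 10, 11, 12, 14]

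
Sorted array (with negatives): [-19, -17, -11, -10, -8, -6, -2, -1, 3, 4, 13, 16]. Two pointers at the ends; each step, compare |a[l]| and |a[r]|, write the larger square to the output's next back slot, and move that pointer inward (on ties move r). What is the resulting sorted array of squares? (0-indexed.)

l=0 r=11: |-19|>|16| out[11]=361, l++
l=1 r=11: |-17|>|16| out[10]=289, l++
l=2 r=11: |-11|<=|16| out[9]=256, r--
l=2 r=10: |-11|<=|13| out[8]=169, r--
l=2 r=9: |-11|>|4| out[7]=121, l++
l=3 r=9: |-10|>|4| out[6]=100, l++
l=4 r=9: |-8|>|4| out[5]=64, l++
l=5 r=9: |-6|>|4| out[4]=36, l++
l=6 r=9: |-2|<=|4| out[3]=16, r--
l=6 r=8: |-2|<=|3| out[2]=9, r--
l=6 r=7: |-2|>|-1| out[1]=4, l++
l=7 r=7: |-1|<=|-1| out[0]=1, r--

[1, 4, 9, 16, 36, 64, 100, 121, 169, 256, 289, 361]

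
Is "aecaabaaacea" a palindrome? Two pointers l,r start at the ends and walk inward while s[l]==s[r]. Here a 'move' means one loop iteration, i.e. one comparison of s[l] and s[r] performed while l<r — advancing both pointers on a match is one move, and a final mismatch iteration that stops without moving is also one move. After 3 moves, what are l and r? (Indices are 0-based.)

l=3, r=8

[0,11] 'a'=='a' → l++,r--
[1,10] 'e'=='e' → l++,r--
[2,9] 'c'=='c' → l++,r--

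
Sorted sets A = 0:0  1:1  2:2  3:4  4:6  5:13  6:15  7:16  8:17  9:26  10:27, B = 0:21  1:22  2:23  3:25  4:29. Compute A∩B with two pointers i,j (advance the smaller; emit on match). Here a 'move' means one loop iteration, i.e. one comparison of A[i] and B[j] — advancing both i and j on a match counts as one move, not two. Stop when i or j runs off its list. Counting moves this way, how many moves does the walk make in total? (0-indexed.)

15 moves

i=0 j=0: 0<21, i++
i=1 j=0: 1<21, i++
i=2 j=0: 2<21, i++
i=3 j=0: 4<21, i++
i=4 j=0: 6<21, i++
i=5 j=0: 13<21, i++
i=6 j=0: 15<21, i++
i=7 j=0: 16<21, i++
i=8 j=0: 17<21, i++
i=9 j=0: 26>21, j++
i=9 j=1: 26>22, j++
i=9 j=2: 26>23, j++
i=9 j=3: 26>25, j++
i=9 j=4: 26<29, i++
i=10 j=4: 27<29, i++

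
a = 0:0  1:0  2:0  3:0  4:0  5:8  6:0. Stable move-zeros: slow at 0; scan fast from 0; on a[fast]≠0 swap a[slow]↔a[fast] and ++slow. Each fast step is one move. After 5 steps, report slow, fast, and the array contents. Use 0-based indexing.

slow=0 fast=0: a[fast]=0, fast++
slow=0 fast=1: a[fast]=0, fast++
slow=0 fast=2: a[fast]=0, fast++
slow=0 fast=3: a[fast]=0, fast++
slow=0 fast=4: a[fast]=0, fast++

slow=0, fast=5, a=[0, 0, 0, 0, 0, 8, 0]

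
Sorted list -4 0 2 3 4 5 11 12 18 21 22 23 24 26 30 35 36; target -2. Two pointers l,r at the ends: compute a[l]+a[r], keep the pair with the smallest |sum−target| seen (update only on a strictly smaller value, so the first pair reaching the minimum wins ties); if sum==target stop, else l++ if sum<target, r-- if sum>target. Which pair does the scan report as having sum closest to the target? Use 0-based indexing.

pair (-4, 2) with sum -2 (|Δ|=0)

l=0 r=16: -4+36=32 d=34 *, r--
l=0 r=15: -4+35=31 d=33 *, r--
l=0 r=14: -4+30=26 d=28 *, r--
l=0 r=13: -4+26=22 d=24 *, r--
l=0 r=12: -4+24=20 d=22 *, r--
l=0 r=11: -4+23=19 d=21 *, r--
l=0 r=10: -4+22=18 d=20 *, r--
l=0 r=9: -4+21=17 d=19 *, r--
l=0 r=8: -4+18=14 d=16 *, r--
l=0 r=7: -4+12=8 d=10 *, r--
l=0 r=6: -4+11=7 d=9 *, r--
l=0 r=5: -4+5=1 d=3 *, r--
l=0 r=4: -4+4=0 d=2 *, r--
l=0 r=3: -4+3=-1 d=1 *, r--
l=0 r=2: -4+2=-2 d=0 *, stop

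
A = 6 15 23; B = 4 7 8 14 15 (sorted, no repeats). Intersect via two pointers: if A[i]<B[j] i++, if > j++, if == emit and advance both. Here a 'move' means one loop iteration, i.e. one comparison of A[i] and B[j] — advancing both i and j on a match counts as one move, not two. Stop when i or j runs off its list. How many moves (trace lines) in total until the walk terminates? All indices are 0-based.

6 moves

i=0 j=0: 6>4, j++
i=0 j=1: 6<7, i++
i=1 j=1: 15>7, j++
i=1 j=2: 15>8, j++
i=1 j=3: 15>14, j++
i=1 j=4: 15==15 emit, i++,j++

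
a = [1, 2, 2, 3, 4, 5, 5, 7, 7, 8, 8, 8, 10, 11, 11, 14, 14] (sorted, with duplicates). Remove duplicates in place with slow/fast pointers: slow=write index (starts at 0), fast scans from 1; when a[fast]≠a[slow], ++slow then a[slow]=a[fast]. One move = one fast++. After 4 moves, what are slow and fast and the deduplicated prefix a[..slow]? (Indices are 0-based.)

(s=0,f=1) a[fast]=2≠a[slow]=1 write a[1]=2 → slow++,fast++
(s=1,f=2) a[fast]=2=a[slow] dup → fast++
(s=1,f=3) a[fast]=3≠a[slow]=2 write a[2]=3 → slow++,fast++
(s=2,f=4) a[fast]=4≠a[slow]=3 write a[3]=4 → slow++,fast++

slow=3, fast=5, prefix=[1, 2, 3, 4]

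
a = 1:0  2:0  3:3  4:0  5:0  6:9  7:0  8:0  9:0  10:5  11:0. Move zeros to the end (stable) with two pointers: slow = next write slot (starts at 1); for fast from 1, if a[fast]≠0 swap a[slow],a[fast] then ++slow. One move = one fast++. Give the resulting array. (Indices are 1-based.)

[3, 9, 5, 0, 0, 0, 0, 0, 0, 0, 0]

slow=1 fast=1: a[fast]=0, fast++
slow=1 fast=2: a[fast]=0, fast++
slow=1 fast=3: a[fast]=3≠0 swap→a[1]=3, slow++,fast++
slow=2 fast=4: a[fast]=0, fast++
slow=2 fast=5: a[fast]=0, fast++
slow=2 fast=6: a[fast]=9≠0 swap→a[2]=9, slow++,fast++
slow=3 fast=7: a[fast]=0, fast++
slow=3 fast=8: a[fast]=0, fast++
slow=3 fast=9: a[fast]=0, fast++
slow=3 fast=10: a[fast]=5≠0 swap→a[3]=5, slow++,fast++
slow=4 fast=11: a[fast]=0, fast++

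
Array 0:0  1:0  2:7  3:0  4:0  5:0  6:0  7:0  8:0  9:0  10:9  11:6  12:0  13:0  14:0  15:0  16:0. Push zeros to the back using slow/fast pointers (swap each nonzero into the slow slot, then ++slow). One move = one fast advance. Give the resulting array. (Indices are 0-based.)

[7, 9, 6, 0, 0, 0, 0, 0, 0, 0, 0, 0, 0, 0, 0, 0, 0]

(s=0,f=0) a[fast]=0 → fast++
(s=0,f=1) a[fast]=0 → fast++
(s=0,f=2) a[fast]=7≠0 swap→a[0]=7 → slow++,fast++
(s=1,f=3) a[fast]=0 → fast++
(s=1,f=4) a[fast]=0 → fast++
(s=1,f=5) a[fast]=0 → fast++
(s=1,f=6) a[fast]=0 → fast++
(s=1,f=7) a[fast]=0 → fast++
(s=1,f=8) a[fast]=0 → fast++
(s=1,f=9) a[fast]=0 → fast++
(s=1,f=10) a[fast]=9≠0 swap→a[1]=9 → slow++,fast++
(s=2,f=11) a[fast]=6≠0 swap→a[2]=6 → slow++,fast++
(s=3,f=12) a[fast]=0 → fast++
(s=3,f=13) a[fast]=0 → fast++
(s=3,f=14) a[fast]=0 → fast++
(s=3,f=15) a[fast]=0 → fast++
(s=3,f=16) a[fast]=0 → fast++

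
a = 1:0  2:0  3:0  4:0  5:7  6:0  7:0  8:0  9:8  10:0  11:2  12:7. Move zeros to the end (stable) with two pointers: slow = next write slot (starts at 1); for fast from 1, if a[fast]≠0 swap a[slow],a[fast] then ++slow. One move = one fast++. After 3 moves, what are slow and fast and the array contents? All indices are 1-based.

slow=1, fast=4, a=[0, 0, 0, 0, 7, 0, 0, 0, 8, 0, 2, 7]

(s=1,f=1) a[fast]=0 → fast++
(s=1,f=2) a[fast]=0 → fast++
(s=1,f=3) a[fast]=0 → fast++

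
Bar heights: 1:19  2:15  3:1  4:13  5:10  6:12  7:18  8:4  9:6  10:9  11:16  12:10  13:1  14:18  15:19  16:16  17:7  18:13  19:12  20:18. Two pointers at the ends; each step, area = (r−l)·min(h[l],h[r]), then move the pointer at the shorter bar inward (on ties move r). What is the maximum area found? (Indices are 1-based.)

l=1 r=20: min(19,18)*19=342 best=342 *, r--
l=1 r=19: min(19,12)*18=216 best=342, r--
l=1 r=18: min(19,13)*17=221 best=342, r--
l=1 r=17: min(19,7)*16=112 best=342, r--
l=1 r=16: min(19,16)*15=240 best=342, r--
l=1 r=15: min(19,19)*14=266 best=342, r--
l=1 r=14: min(19,18)*13=234 best=342, r--
l=1 r=13: min(19,1)*12=12 best=342, r--
l=1 r=12: min(19,10)*11=110 best=342, r--
l=1 r=11: min(19,16)*10=160 best=342, r--
l=1 r=10: min(19,9)*9=81 best=342, r--
l=1 r=9: min(19,6)*8=48 best=342, r--
l=1 r=8: min(19,4)*7=28 best=342, r--
l=1 r=7: min(19,18)*6=108 best=342, r--
l=1 r=6: min(19,12)*5=60 best=342, r--
l=1 r=5: min(19,10)*4=40 best=342, r--
l=1 r=4: min(19,13)*3=39 best=342, r--
l=1 r=3: min(19,1)*2=2 best=342, r--
l=1 r=2: min(19,15)*1=15 best=342, r--

max area = 342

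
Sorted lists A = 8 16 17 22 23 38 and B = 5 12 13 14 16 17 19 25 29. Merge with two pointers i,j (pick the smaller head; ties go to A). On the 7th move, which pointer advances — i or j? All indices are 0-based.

[i=0,j=0] A[i]=8>B[j]=5 take 5 → j++
[i=0,j=1] A[i]=8<=B[j]=12 take 8 → i++
[i=1,j=1] A[i]=16>B[j]=12 take 12 → j++
[i=1,j=2] A[i]=16>B[j]=13 take 13 → j++
[i=1,j=3] A[i]=16>B[j]=14 take 14 → j++
[i=1,j=4] A[i]=16<=B[j]=16 take 16 → i++
[i=2,j=4] A[i]=17>B[j]=16 take 16 → j++

j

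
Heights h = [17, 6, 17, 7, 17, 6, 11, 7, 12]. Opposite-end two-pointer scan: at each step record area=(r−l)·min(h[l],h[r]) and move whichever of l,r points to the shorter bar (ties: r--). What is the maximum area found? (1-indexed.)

max area = 96

[1,9] min(17,12)*8=96 best=96 * → r--
[1,8] min(17,7)*7=49 best=96 → r--
[1,7] min(17,11)*6=66 best=96 → r--
[1,6] min(17,6)*5=30 best=96 → r--
[1,5] min(17,17)*4=68 best=96 → r--
[1,4] min(17,7)*3=21 best=96 → r--
[1,3] min(17,17)*2=34 best=96 → r--
[1,2] min(17,6)*1=6 best=96 → r--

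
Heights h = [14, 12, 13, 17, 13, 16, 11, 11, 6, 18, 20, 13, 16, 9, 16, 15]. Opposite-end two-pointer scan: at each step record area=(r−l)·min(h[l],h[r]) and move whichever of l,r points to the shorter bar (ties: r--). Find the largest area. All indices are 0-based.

max area = 210

l=0 r=15: min(14,15)*15=210 best=210 *, l++
l=1 r=15: min(12,15)*14=168 best=210, l++
l=2 r=15: min(13,15)*13=169 best=210, l++
l=3 r=15: min(17,15)*12=180 best=210, r--
l=3 r=14: min(17,16)*11=176 best=210, r--
l=3 r=13: min(17,9)*10=90 best=210, r--
l=3 r=12: min(17,16)*9=144 best=210, r--
l=3 r=11: min(17,13)*8=104 best=210, r--
l=3 r=10: min(17,20)*7=119 best=210, l++
l=4 r=10: min(13,20)*6=78 best=210, l++
l=5 r=10: min(16,20)*5=80 best=210, l++
l=6 r=10: min(11,20)*4=44 best=210, l++
l=7 r=10: min(11,20)*3=33 best=210, l++
l=8 r=10: min(6,20)*2=12 best=210, l++
l=9 r=10: min(18,20)*1=18 best=210, l++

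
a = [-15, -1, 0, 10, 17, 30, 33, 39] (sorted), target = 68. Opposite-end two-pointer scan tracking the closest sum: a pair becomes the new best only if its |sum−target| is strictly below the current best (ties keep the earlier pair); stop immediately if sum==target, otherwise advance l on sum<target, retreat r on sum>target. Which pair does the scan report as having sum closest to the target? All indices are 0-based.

pair (30, 39) with sum 69 (|Δ|=1)

l=0 r=7: -15+39=24 d=44 *, l++
l=1 r=7: -1+39=38 d=30 *, l++
l=2 r=7: 0+39=39 d=29 *, l++
l=3 r=7: 10+39=49 d=19 *, l++
l=4 r=7: 17+39=56 d=12 *, l++
l=5 r=7: 30+39=69 d=1 *, r--
l=5 r=6: 30+33=63 d=5, l++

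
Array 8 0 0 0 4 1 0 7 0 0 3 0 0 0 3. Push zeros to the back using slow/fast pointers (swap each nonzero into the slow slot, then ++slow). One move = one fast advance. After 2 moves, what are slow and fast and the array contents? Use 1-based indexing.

slow=2, fast=3, a=[8, 0, 0, 0, 4, 1, 0, 7, 0, 0, 3, 0, 0, 0, 3]

(s=1,f=1) a[fast]=8≠0 swap→a[1]=8 → slow++,fast++
(s=2,f=2) a[fast]=0 → fast++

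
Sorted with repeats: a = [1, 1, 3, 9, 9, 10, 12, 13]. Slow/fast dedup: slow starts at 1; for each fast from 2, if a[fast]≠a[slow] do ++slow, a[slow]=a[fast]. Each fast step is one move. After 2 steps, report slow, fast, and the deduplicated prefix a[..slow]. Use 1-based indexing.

slow=2, fast=4, prefix=[1, 3]

(s=1,f=2) a[fast]=1=a[slow] dup → fast++
(s=1,f=3) a[fast]=3≠a[slow]=1 write a[2]=3 → slow++,fast++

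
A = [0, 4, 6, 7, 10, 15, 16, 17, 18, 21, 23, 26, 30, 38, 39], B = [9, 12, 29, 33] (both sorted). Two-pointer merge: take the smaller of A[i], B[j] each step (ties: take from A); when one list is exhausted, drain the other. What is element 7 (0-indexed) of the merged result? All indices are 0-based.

merged[7] = 15

[i=0,j=0] A[i]=0<=B[j]=9 take 0 → i++
[i=1,j=0] A[i]=4<=B[j]=9 take 4 → i++
[i=2,j=0] A[i]=6<=B[j]=9 take 6 → i++
[i=3,j=0] A[i]=7<=B[j]=9 take 7 → i++
[i=4,j=0] A[i]=10>B[j]=9 take 9 → j++
[i=4,j=1] A[i]=10<=B[j]=12 take 10 → i++
[i=5,j=1] A[i]=15>B[j]=12 take 12 → j++
[i=5,j=2] A[i]=15<=B[j]=29 take 15 → i++
[i=6,j=2] A[i]=16<=B[j]=29 take 16 → i++
[i=7,j=2] A[i]=17<=B[j]=29 take 17 → i++
[i=8,j=2] A[i]=18<=B[j]=29 take 18 → i++
[i=9,j=2] A[i]=21<=B[j]=29 take 21 → i++
[i=10,j=2] A[i]=23<=B[j]=29 take 23 → i++
[i=11,j=2] A[i]=26<=B[j]=29 take 26 → i++
[i=12,j=2] A[i]=30>B[j]=29 take 29 → j++
[i=12,j=3] A[i]=30<=B[j]=33 take 30 → i++
[i=13,j=3] A[i]=38>B[j]=33 take 33 → j++
[i=13,j=4] B done, take A[i]=38 → i++
[i=14,j=4] B done, take A[i]=39 → i++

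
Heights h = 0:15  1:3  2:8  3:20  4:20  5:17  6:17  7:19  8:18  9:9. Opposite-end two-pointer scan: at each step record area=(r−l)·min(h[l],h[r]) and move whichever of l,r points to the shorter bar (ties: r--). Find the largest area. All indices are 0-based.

max area = 120

[0,9] min(15,9)*9=81 best=81 * → r--
[0,8] min(15,18)*8=120 best=120 * → l++
[1,8] min(3,18)*7=21 best=120 → l++
[2,8] min(8,18)*6=48 best=120 → l++
[3,8] min(20,18)*5=90 best=120 → r--
[3,7] min(20,19)*4=76 best=120 → r--
[3,6] min(20,17)*3=51 best=120 → r--
[3,5] min(20,17)*2=34 best=120 → r--
[3,4] min(20,20)*1=20 best=120 → r--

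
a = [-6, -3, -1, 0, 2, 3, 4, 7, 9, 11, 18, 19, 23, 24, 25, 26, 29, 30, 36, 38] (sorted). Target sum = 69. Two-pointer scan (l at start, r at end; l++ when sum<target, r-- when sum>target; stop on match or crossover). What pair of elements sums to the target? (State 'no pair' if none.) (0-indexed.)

l=0 r=19: -6+38=32 <69, l++
l=1 r=19: -3+38=35 <69, l++
l=2 r=19: -1+38=37 <69, l++
l=3 r=19: 0+38=38 <69, l++
l=4 r=19: 2+38=40 <69, l++
l=5 r=19: 3+38=41 <69, l++
l=6 r=19: 4+38=42 <69, l++
l=7 r=19: 7+38=45 <69, l++
l=8 r=19: 9+38=47 <69, l++
l=9 r=19: 11+38=49 <69, l++
l=10 r=19: 18+38=56 <69, l++
l=11 r=19: 19+38=57 <69, l++
l=12 r=19: 23+38=61 <69, l++
l=13 r=19: 24+38=62 <69, l++
l=14 r=19: 25+38=63 <69, l++
l=15 r=19: 26+38=64 <69, l++
l=16 r=19: 29+38=67 <69, l++
l=17 r=19: 30+38=68 <69, l++
l=18 r=19: 36+38=74 >69, r--

no pair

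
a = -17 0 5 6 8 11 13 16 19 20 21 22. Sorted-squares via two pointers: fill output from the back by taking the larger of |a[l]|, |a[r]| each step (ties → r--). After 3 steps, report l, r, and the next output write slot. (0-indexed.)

l=0, r=8, next write slot=8

[0,11] |-17|<=|22| out[11]=484 → r--
[0,10] |-17|<=|21| out[10]=441 → r--
[0,9] |-17|<=|20| out[9]=400 → r--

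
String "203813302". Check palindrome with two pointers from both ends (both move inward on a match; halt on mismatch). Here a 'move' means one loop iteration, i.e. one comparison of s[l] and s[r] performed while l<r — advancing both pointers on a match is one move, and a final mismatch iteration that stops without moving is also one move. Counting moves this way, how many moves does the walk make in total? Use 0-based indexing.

[0,8] '2'=='2' → l++,r--
[1,7] '0'=='0' → l++,r--
[2,6] '3'=='3' → l++,r--
[3,5] '8'!='3' → stop

4 moves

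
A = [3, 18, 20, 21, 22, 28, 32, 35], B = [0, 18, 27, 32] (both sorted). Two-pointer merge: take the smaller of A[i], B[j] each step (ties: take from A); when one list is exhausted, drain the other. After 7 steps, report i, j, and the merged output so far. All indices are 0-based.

i=5, j=2, merged so far=[0, 3, 18, 18, 20, 21, 22]

i=0 j=0: A[i]=3>B[j]=0 take 0, j++
i=0 j=1: A[i]=3<=B[j]=18 take 3, i++
i=1 j=1: A[i]=18<=B[j]=18 take 18, i++
i=2 j=1: A[i]=20>B[j]=18 take 18, j++
i=2 j=2: A[i]=20<=B[j]=27 take 20, i++
i=3 j=2: A[i]=21<=B[j]=27 take 21, i++
i=4 j=2: A[i]=22<=B[j]=27 take 22, i++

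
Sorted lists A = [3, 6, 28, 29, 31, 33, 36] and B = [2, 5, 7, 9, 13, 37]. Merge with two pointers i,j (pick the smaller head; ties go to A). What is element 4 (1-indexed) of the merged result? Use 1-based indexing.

merged[4] = 6

[i=1,j=1] A[i]=3>B[j]=2 take 2 → j++
[i=1,j=2] A[i]=3<=B[j]=5 take 3 → i++
[i=2,j=2] A[i]=6>B[j]=5 take 5 → j++
[i=2,j=3] A[i]=6<=B[j]=7 take 6 → i++
[i=3,j=3] A[i]=28>B[j]=7 take 7 → j++
[i=3,j=4] A[i]=28>B[j]=9 take 9 → j++
[i=3,j=5] A[i]=28>B[j]=13 take 13 → j++
[i=3,j=6] A[i]=28<=B[j]=37 take 28 → i++
[i=4,j=6] A[i]=29<=B[j]=37 take 29 → i++
[i=5,j=6] A[i]=31<=B[j]=37 take 31 → i++
[i=6,j=6] A[i]=33<=B[j]=37 take 33 → i++
[i=7,j=6] A[i]=36<=B[j]=37 take 36 → i++
[i=8,j=6] A done, take B[j]=37 → j++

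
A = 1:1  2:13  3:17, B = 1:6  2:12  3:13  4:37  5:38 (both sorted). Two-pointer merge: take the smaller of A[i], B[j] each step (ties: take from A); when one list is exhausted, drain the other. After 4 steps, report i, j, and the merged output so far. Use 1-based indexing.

i=3, j=3, merged so far=[1, 6, 12, 13]

[i=1,j=1] A[i]=1<=B[j]=6 take 1 → i++
[i=2,j=1] A[i]=13>B[j]=6 take 6 → j++
[i=2,j=2] A[i]=13>B[j]=12 take 12 → j++
[i=2,j=3] A[i]=13<=B[j]=13 take 13 → i++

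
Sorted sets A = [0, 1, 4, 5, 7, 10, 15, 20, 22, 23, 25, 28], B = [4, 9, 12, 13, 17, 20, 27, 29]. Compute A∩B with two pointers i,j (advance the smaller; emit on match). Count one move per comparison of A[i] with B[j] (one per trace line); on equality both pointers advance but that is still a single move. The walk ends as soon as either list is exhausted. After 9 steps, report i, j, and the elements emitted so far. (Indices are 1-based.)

[i=1,j=1] 0<4 → i++
[i=2,j=1] 1<4 → i++
[i=3,j=1] 4==4 emit → i++,j++
[i=4,j=2] 5<9 → i++
[i=5,j=2] 7<9 → i++
[i=6,j=2] 10>9 → j++
[i=6,j=3] 10<12 → i++
[i=7,j=3] 15>12 → j++
[i=7,j=4] 15>13 → j++

i=7, j=5, emitted=[4]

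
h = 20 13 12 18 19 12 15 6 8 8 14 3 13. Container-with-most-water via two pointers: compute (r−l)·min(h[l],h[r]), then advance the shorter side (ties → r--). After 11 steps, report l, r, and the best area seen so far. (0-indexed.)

l=0, r=1, best area=156

[0,12] min(20,13)*12=156 best=156 * → r--
[0,11] min(20,3)*11=33 best=156 → r--
[0,10] min(20,14)*10=140 best=156 → r--
[0,9] min(20,8)*9=72 best=156 → r--
[0,8] min(20,8)*8=64 best=156 → r--
[0,7] min(20,6)*7=42 best=156 → r--
[0,6] min(20,15)*6=90 best=156 → r--
[0,5] min(20,12)*5=60 best=156 → r--
[0,4] min(20,19)*4=76 best=156 → r--
[0,3] min(20,18)*3=54 best=156 → r--
[0,2] min(20,12)*2=24 best=156 → r--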